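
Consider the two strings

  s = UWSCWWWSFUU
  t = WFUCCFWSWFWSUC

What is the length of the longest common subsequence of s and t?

7

Match U (s #1, t #3), W (s #2, t #7), S (s #3, t #8), W (s #5, t #9), W (s #7, t #11), S (s #8, t #12), U (s #10, t #13) — 7 characters in the same relative order in both, and the DP table's final entry dp[11][14] is also 7, so no common subsequence is longer.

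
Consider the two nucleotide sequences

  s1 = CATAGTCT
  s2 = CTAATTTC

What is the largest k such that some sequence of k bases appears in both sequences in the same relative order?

Pick C [1,1], then A [2,4], then T [3,6], then T [6,7], then C [7,8]; all 5 bases appear in both, in order. The LCS DP gives dp[8][8] = 5, so this is optimal.

5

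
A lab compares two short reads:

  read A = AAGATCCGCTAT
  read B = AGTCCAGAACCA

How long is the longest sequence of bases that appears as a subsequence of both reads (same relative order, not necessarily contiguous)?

8

One common subsequence of length 8: A at read A[2]=read B[1], then G at read A[3]=read B[2], then T at read A[5]=read B[3], then C at read A[6]=read B[4], then C at read A[7]=read B[5], then G at read A[8]=read B[7], then C at read A[9]=read B[11], then A at read A[11]=read B[12]. The LCS DP gives dp[12][12] = 8, so this is optimal.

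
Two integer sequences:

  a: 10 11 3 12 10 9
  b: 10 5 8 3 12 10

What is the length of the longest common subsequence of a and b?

Let dp[i][j] be the LCS length of the first i values of a and the first j values of b. dp[i][j] = dp[i-1][j-1]+1 when the i-th and j-th values match, else max(dp[i-1][j], dp[i][j-1]).
    · 10  5  8  3 12 10
 ·  0  0  0  0  0  0  0
10  0  1  1  1  1  1  1
11  0  1  1  1  1  1  1
 3  0  1  1  1  2  2  2
12  0  1  1  1  2  3  3
10  0  1  1  1  2  3  4
 9  0  1  1  1  2  3  4
dp[6][6] = 4. One LCS (by backtracking along matches): 10, 3, 12, 10.

4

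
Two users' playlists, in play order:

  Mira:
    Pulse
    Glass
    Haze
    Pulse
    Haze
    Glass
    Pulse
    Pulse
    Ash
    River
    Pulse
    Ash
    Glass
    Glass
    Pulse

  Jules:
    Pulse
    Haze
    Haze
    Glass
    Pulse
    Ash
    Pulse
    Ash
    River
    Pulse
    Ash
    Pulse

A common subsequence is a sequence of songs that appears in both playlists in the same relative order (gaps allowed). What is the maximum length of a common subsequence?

Match Pulse at Mira[1]=Jules[1], Haze at Mira[3]=Jules[2], Haze at Mira[5]=Jules[3], Glass at Mira[6]=Jules[4], Pulse at Mira[7]=Jules[5], Pulse at Mira[8]=Jules[7], Ash at Mira[9]=Jules[8], River at Mira[10]=Jules[9], Pulse at Mira[11]=Jules[10], Ash at Mira[12]=Jules[11], Pulse at Mira[15]=Jules[12] — 11 songs in the same relative order in both, and the DP table's final entry dp[15][12] is also 11, so no common subsequence is longer.

11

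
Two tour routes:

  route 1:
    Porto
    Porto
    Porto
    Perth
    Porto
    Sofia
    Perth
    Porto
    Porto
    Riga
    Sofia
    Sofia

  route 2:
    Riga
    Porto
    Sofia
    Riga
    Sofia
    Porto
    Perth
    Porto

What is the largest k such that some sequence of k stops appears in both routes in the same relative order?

4

One common subsequence of length 4: Porto [1,2]; then Porto [5,6]; then Perth [7,7]; then Porto [9,8]. The LCS DP gives dp[12][8] = 4, so this is optimal.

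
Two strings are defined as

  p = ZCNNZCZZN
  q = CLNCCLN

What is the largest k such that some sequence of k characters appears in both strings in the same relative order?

Let dp[i][j] be the LCS length of the first i characters of p and the first j characters of q. dp[i][j] = dp[i-1][j-1]+1 when the i-th and j-th characters match, else max(dp[i-1][j], dp[i][j-1]).
    ·  C  L  N  C  C  L  N
 ·  0  0  0  0  0  0  0  0
 Z  0  0  0  0  0  0  0  0
 C  0  1  1  1  1  1  1  1
 N  0  1  1  2  2  2  2  2
 N  0  1  1  2  2  2  2  3
 Z  0  1  1  2  2  2  2  3
 C  0  1  1  2  3  3  3  3
 Z  0  1  1  2  3  3  3  3
 Z  0  1  1  2  3  3  3  3
 N  0  1  1  2  3  3  3  4
dp[9][7] = 4. One LCS (by backtracking along matches): CNCN.

4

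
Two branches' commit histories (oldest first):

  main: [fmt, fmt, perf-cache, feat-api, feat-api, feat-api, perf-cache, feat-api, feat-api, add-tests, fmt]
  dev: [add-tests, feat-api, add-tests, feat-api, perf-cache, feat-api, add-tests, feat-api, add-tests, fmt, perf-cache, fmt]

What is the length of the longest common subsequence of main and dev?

7

One common subsequence of length 7: feat-api at main[4]=dev[2]; then feat-api at main[6]=dev[4]; then perf-cache at main[7]=dev[5]; then feat-api at main[8]=dev[6]; then feat-api at main[9]=dev[8]; then add-tests at main[10]=dev[9]; then fmt at main[11]=dev[12]. The LCS DP gives dp[11][12] = 7, so this is optimal.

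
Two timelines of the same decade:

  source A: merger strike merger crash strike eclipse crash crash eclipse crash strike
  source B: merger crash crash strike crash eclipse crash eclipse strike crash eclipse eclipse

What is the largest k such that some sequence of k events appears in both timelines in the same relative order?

7

Pick merger (source A #1, source B #1), strike (source A #2, source B #4), crash (source A #4, source B #5), eclipse (source A #6, source B #6), crash (source A #7, source B #7), crash (source A #8, source B #10), eclipse (source A #9, source B #12); all 7 events appear in both, in order. dp[11][12] = 7 confirms this is the maximum.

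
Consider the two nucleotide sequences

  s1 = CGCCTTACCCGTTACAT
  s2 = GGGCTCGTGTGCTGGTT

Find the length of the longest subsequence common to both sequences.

9

Pick G (s1 #2, s2 #3); then C (s1 #3, s2 #4); then C (s1 #4, s2 #6); then T (s1 #5, s2 #8); then T (s1 #6, s2 #10); then C (s1 #8, s2 #12); then G (s1 #11, s2 #15); then T (s1 #13, s2 #16); then T (s1 #17, s2 #17); all 9 bases appear in both, in order, and the DP table's final entry dp[17][17] is also 9, so no common subsequence is longer.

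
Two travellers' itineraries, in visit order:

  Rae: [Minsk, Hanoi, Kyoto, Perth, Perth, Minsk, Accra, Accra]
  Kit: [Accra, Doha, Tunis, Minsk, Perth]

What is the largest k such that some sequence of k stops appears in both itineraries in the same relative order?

Pick Minsk at Rae[1]=Kit[4]; then Perth at Rae[5]=Kit[5]; all 2 stops appear in both, in order, and the DP table's final entry dp[8][5] is also 2, so no common subsequence is longer.

2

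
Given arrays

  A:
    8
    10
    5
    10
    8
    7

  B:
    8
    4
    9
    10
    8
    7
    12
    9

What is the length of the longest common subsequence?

Taking 8 (A #1, B #1), then 10 (A #4, B #4), then 8 (A #5, B #5), then 7 (A #6, B #6) gives a common subsequence of length 4, and the DP table's final entry dp[6][8] is also 4, so no common subsequence is longer.

4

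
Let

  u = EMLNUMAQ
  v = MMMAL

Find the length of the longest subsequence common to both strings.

Taking M at u[2]=v[2], M at u[6]=v[3], A at u[7]=v[4] gives a common subsequence of length 3. Since dp[8][5] = 3, nothing longer is possible.

3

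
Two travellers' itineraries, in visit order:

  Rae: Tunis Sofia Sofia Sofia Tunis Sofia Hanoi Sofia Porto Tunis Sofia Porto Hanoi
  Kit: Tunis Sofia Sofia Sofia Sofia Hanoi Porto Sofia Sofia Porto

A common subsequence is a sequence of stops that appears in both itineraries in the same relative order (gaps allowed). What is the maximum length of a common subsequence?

9

One common subsequence of length 9: Tunis [1,1]; then Sofia [2,2]; then Sofia [3,3]; then Sofia [4,4]; then Sofia [6,5]; then Hanoi [7,6]; then Sofia [8,8]; then Sofia [11,9]; then Porto [12,10]. The LCS DP gives dp[13][10] = 9, so this is optimal.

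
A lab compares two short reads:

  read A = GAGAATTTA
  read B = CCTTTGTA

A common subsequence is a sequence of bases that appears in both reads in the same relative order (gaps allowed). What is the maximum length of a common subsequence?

Pick T [6,4], T [7,5], T [8,7], A [9,8]; all 4 bases appear in both, in order. dp[9][8] = 4 confirms this is the maximum.

4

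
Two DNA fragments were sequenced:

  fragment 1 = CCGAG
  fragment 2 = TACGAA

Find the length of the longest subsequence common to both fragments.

3

Pick C [2,3] → G [3,4] → A [4,6]; all 3 bases appear in both, in order, and the DP table's final entry dp[5][6] is also 3, so no common subsequence is longer.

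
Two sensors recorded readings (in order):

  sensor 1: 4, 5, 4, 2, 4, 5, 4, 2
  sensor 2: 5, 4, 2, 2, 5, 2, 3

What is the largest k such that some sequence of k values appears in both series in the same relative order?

5

Let dp[i][j] be the LCS length of the first i values of sensor 1 and the first j values of sensor 2. dp[i][j] = dp[i-1][j-1]+1 when the i-th and j-th values match, else max(dp[i-1][j], dp[i][j-1]).
    ·  5  4  2  2  5  2  3
 ·  0  0  0  0  0  0  0  0
 4  0  0  1  1  1  1  1  1
 5  0  1  1  1  1  2  2  2
 4  0  1  2  2  2  2  2  2
 2  0  1  2  3  3  3  3  3
 4  0  1  2  3  3  3  3  3
 5  0  1  2  3  3  4  4  4
 4  0  1  2  3  3  4  4  4
 2  0  1  2  3  4  4  5  5
dp[8][7] = 5. One LCS (by backtracking along matches): 5, 4, 2, 5, 2.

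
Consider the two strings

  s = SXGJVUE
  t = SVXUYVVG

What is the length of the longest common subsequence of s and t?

3

Let dp[i][j] be the LCS length of the first i characters of s and the first j characters of t. dp[i][j] = dp[i-1][j-1]+1 when the i-th and j-th characters match, else max(dp[i-1][j], dp[i][j-1]).
    ·  S  V  X  U  Y  V  V  G
 ·  0  0  0  0  0  0  0  0  0
 S  0  1  1  1  1  1  1  1  1
 X  0  1  1  2  2  2  2  2  2
 G  0  1  1  2  2  2  2  2  3
 J  0  1  1  2  2  2  2  2  3
 V  0  1  2  2  2  2  3  3  3
 U  0  1  2  2  3  3  3  3  3
 E  0  1  2  2  3  3  3  3  3
dp[7][8] = 3. One LCS (by backtracking along matches): SXG.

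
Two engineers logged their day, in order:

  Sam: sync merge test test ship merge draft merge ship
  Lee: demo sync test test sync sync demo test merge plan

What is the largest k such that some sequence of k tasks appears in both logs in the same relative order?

4

Taking sync at Sam[1]=Lee[2], test at Sam[3]=Lee[4], test at Sam[4]=Lee[8], merge at Sam[6]=Lee[9] gives a common subsequence of length 4. dp[9][10] = 4 confirms this is the maximum.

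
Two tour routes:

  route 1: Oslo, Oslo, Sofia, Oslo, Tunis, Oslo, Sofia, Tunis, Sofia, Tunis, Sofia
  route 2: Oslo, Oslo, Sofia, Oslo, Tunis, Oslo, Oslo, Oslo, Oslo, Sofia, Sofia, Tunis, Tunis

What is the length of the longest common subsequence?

Pick Oslo (route 1 #1, route 2 #1) → Oslo (route 1 #2, route 2 #2) → Sofia (route 1 #3, route 2 #3) → Oslo (route 1 #4, route 2 #4) → Tunis (route 1 #5, route 2 #5) → Oslo (route 1 #6, route 2 #9) → Sofia (route 1 #7, route 2 #11) → Tunis (route 1 #8, route 2 #12) → Tunis (route 1 #10, route 2 #13); all 9 stops appear in both, in order. Since dp[11][13] = 9, nothing longer is possible.

9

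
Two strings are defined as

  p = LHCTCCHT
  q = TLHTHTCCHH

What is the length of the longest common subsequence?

Taking L (p #1, q #2) → H (p #2, q #5) → T (p #4, q #6) → C (p #5, q #7) → C (p #6, q #8) → H (p #7, q #10) gives a common subsequence of length 6. Since dp[8][10] = 6, nothing longer is possible.

6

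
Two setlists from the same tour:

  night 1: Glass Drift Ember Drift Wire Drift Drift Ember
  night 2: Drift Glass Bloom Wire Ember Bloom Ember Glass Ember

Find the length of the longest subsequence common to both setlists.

3

One common subsequence of length 3: Glass at night 1[1]=night 2[2] → Ember at night 1[3]=night 2[7] → Ember at night 1[8]=night 2[9]. dp[8][9] = 3 confirms this is the maximum.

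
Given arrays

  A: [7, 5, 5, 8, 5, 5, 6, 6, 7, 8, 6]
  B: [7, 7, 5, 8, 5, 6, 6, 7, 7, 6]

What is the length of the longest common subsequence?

One common subsequence of length 8: 7 (A #1, B #2), then 5 (A #3, B #3), then 8 (A #4, B #4), then 5 (A #6, B #5), then 6 (A #7, B #6), then 6 (A #8, B #7), then 7 (A #9, B #9), then 6 (A #11, B #10). Since dp[11][10] = 8, nothing longer is possible.

8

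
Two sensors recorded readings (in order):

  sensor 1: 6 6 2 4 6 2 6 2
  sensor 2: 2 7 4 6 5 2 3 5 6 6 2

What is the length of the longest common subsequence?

Pick 2 at sensor 1[3]=sensor 2[1]; then 4 at sensor 1[4]=sensor 2[3]; then 6 at sensor 1[5]=sensor 2[4]; then 2 at sensor 1[6]=sensor 2[6]; then 6 at sensor 1[7]=sensor 2[10]; then 2 at sensor 1[8]=sensor 2[11]; all 6 values appear in both, in order, and the DP table's final entry dp[8][11] is also 6, so no common subsequence is longer.

6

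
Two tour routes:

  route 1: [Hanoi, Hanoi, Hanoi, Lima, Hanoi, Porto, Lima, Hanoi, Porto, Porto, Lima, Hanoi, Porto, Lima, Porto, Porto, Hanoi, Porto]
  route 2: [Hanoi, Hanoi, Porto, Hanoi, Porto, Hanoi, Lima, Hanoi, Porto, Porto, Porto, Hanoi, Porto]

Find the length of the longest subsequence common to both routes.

12

Match Hanoi [1,1], Hanoi [2,2], Hanoi [5,4], Porto [6,5], Hanoi [8,6], Lima [11,7], Hanoi [12,8], Porto [13,9], Porto [15,10], Porto [16,11], Hanoi [17,12], Porto [18,13] — 12 stops in the same relative order in both. Since dp[18][13] = 12, nothing longer is possible.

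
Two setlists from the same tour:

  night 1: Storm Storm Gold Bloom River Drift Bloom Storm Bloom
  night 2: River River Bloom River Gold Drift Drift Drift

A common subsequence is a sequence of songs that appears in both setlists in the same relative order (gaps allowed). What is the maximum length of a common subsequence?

One common subsequence of length 3: Bloom at night 1[4]=night 2[3] → River at night 1[5]=night 2[4] → Drift at night 1[6]=night 2[8], and the DP table's final entry dp[9][8] is also 3, so no common subsequence is longer.

3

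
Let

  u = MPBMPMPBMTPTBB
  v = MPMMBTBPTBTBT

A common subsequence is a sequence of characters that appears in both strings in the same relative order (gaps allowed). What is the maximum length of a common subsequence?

10

Taking M (u #1, v #1); then P (u #2, v #2); then M (u #4, v #3); then M (u #6, v #4); then B (u #8, v #5); then T (u #10, v #6); then P (u #11, v #8); then T (u #12, v #9); then B (u #13, v #10); then B (u #14, v #12) gives a common subsequence of length 10. The LCS DP gives dp[14][13] = 10, so this is optimal.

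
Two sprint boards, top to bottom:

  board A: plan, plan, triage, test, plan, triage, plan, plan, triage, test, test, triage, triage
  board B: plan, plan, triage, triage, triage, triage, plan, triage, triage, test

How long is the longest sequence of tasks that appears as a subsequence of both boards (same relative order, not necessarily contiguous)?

Taking plan [1,1], plan [2,2], triage [3,6], plan [5,7], triage [6,8], triage [9,9], test [11,10] gives a common subsequence of length 7, and the DP table's final entry dp[13][10] is also 7, so no common subsequence is longer.

7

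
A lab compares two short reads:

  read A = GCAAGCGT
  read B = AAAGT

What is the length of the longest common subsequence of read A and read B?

One common subsequence of length 4: A [3,2] → A [4,3] → G [7,4] → T [8,5], and the DP table's final entry dp[8][5] is also 4, so no common subsequence is longer.

4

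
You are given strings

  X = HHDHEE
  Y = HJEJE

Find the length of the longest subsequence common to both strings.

3

Match H at X[1]=Y[1], then E at X[5]=Y[3], then E at X[6]=Y[5] — 3 characters in the same relative order in both, and the DP table's final entry dp[6][5] is also 3, so no common subsequence is longer.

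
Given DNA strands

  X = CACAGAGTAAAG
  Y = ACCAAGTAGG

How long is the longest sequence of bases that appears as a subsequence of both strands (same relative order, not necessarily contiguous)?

8

Taking C [1,2], C [3,3], A [4,4], A [6,5], G [7,6], T [8,7], A [9,8], G [12,10] gives a common subsequence of length 8. Since dp[12][10] = 8, nothing longer is possible.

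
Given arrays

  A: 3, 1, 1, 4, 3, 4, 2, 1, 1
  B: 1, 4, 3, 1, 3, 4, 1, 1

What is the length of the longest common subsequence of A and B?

Let dp[i][j] be the LCS length of the first i values of A and the first j values of B. dp[i][j] = dp[i-1][j-1]+1 when the i-th and j-th values match, else max(dp[i-1][j], dp[i][j-1]).
    ·  1  4  3  1  3  4  1  1
 ·  0  0  0  0  0  0  0  0  0
 3  0  0  0  1  1  1  1  1  1
 1  0  1  1  1  2  2  2  2  2
 1  0  1  1  1  2  2  2  3  3
 4  0  1  2  2  2  2  3  3  3
 3  0  1  2  3  3  3  3  3  3
 4  0  1  2  3  3  3  4  4  4
 2  0  1  2  3  3  3  4  4  4
 1  0  1  2  3  4  4  4  5  5
 1  0  1  2  3  4  4  4  5  6
dp[9][8] = 6. One LCS (by backtracking along matches): 3, 1, 3, 4, 1, 1.

6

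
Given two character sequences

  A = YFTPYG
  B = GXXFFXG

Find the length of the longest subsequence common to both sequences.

Taking F (A #2, B #5) → G (A #6, B #7) gives a common subsequence of length 2. dp[6][7] = 2 confirms this is the maximum.

2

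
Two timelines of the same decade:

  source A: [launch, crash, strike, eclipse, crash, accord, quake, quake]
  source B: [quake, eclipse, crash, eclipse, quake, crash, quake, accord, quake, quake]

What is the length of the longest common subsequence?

Match crash (source A #2, source B #3), eclipse (source A #4, source B #4), crash (source A #5, source B #6), accord (source A #6, source B #8), quake (source A #7, source B #9), quake (source A #8, source B #10) — 6 events in the same relative order in both, and the DP table's final entry dp[8][10] is also 6, so no common subsequence is longer.

6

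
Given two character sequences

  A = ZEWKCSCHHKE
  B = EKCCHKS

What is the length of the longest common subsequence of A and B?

Match E [2,1], then K [4,2], then C [5,3], then C [7,4], then H [9,5], then K [10,6] — 6 characters in the same relative order in both. Since dp[11][7] = 6, nothing longer is possible.

6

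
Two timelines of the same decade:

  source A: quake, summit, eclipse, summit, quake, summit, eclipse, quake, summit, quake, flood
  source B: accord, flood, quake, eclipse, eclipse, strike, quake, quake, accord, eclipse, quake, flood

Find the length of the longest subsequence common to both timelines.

6

One common subsequence of length 6: quake [1,3] → eclipse [3,5] → quake [5,8] → eclipse [7,10] → quake [10,11] → flood [11,12]. The LCS DP gives dp[11][12] = 6, so this is optimal.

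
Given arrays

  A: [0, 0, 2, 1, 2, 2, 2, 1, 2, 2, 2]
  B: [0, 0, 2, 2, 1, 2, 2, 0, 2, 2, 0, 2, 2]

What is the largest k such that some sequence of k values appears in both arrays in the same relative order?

10

Match 0 (A #1, B #1); then 0 (A #2, B #2); then 2 (A #3, B #4); then 1 (A #4, B #5); then 2 (A #5, B #6); then 2 (A #6, B #7); then 2 (A #7, B #9); then 2 (A #9, B #10); then 2 (A #10, B #12); then 2 (A #11, B #13) — 10 values in the same relative order in both, and the DP table's final entry dp[11][13] is also 10, so no common subsequence is longer.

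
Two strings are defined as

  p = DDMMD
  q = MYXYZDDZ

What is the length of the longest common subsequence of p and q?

Pick D at p[1]=q[6], D at p[2]=q[7]; all 2 characters appear in both, in order. dp[5][8] = 2 confirms this is the maximum.

2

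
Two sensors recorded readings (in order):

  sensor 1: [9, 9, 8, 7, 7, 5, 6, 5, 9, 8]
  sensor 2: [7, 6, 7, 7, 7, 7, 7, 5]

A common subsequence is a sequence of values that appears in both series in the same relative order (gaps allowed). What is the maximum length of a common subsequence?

Let dp[i][j] be the LCS length of the first i values of sensor 1 and the first j values of sensor 2. dp[i][j] = dp[i-1][j-1]+1 when the i-th and j-th values match, else max(dp[i-1][j], dp[i][j-1]).
    ·  7  6  7  7  7  7  7  5
 ·  0  0  0  0  0  0  0  0  0
 9  0  0  0  0  0  0  0  0  0
 9  0  0  0  0  0  0  0  0  0
 8  0  0  0  0  0  0  0  0  0
 7  0  1  1  1  1  1  1  1  1
 7  0  1  1  2  2  2  2  2  2
 5  0  1  1  2  2  2  2  2  3
 6  0  1  2  2  2  2  2  2  3
 5  0  1  2  2  2  2  2  2  3
 9  0  1  2  2  2  2  2  2  3
 8  0  1  2  2  2  2  2  2  3
dp[10][8] = 3. One LCS (by backtracking along matches): 7, 7, 5.

3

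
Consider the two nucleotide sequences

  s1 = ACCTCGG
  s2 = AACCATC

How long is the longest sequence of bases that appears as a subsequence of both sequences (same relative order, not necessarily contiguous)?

Let dp[i][j] be the LCS length of the first i bases of s1 and the first j bases of s2. dp[i][j] = dp[i-1][j-1]+1 when the i-th and j-th bases match, else max(dp[i-1][j], dp[i][j-1]).
    ·  A  A  C  C  A  T  C
 ·  0  0  0  0  0  0  0  0
 A  0  1  1  1  1  1  1  1
 C  0  1  1  2  2  2  2  2
 C  0  1  1  2  3  3  3  3
 T  0  1  1  2  3  3  4  4
 C  0  1  1  2  3  3  4  5
 G  0  1  1  2  3  3  4  5
 G  0  1  1  2  3  3  4  5
dp[7][7] = 5. One LCS (by backtracking along matches): ACCTC.

5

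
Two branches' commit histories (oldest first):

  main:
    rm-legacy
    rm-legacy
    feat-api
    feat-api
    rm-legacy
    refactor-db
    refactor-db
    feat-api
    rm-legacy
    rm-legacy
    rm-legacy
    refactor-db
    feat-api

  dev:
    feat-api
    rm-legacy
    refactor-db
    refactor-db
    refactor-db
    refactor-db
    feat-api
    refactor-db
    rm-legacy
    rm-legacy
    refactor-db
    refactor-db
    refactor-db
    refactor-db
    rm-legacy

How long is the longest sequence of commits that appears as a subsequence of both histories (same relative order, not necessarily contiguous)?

8

Match feat-api at main[4]=dev[1] → rm-legacy at main[5]=dev[2] → refactor-db at main[6]=dev[5] → refactor-db at main[7]=dev[6] → feat-api at main[8]=dev[7] → rm-legacy at main[9]=dev[9] → rm-legacy at main[10]=dev[10] → rm-legacy at main[11]=dev[15] — 8 commits in the same relative order in both. Since dp[13][15] = 8, nothing longer is possible.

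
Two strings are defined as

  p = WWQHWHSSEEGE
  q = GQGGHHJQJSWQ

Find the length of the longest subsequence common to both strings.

4

Let dp[i][j] be the LCS length of the first i characters of p and the first j characters of q. dp[i][j] = dp[i-1][j-1]+1 when the i-th and j-th characters match, else max(dp[i-1][j], dp[i][j-1]).
    ·  G  Q  G  G  H  H  J  Q  J  S  W  Q
 ·  0  0  0  0  0  0  0  0  0  0  0  0  0
 W  0  0  0  0  0  0  0  0  0  0  0  1  1
 W  0  0  0  0  0  0  0  0  0  0  0  1  1
 Q  0  0  1  1  1  1  1  1  1  1  1  1  2
 H  0  0  1  1  1  2  2  2  2  2  2  2  2
 W  0  0  1  1  1  2  2  2  2  2  2  3  3
 H  0  0  1  1  1  2  3  3  3  3  3  3  3
 S  0  0  1  1  1  2  3  3  3  3  4  4  4
 S  0  0  1  1  1  2  3  3  3  3  4  4  4
 E  0  0  1  1  1  2  3  3  3  3  4  4  4
 E  0  0  1  1  1  2  3  3  3  3  4  4  4
 G  0  1  1  2  2  2  3  3  3  3  4  4  4
 E  0  1  1  2  2  2  3  3  3  3  4  4  4
dp[12][12] = 4. One LCS (by backtracking along matches): QHHS.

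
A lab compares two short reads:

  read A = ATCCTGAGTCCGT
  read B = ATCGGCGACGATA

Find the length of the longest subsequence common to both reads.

Taking A at read A[1]=read B[1], T at read A[2]=read B[2], C at read A[3]=read B[3], C at read A[4]=read B[6], G at read A[6]=read B[7], A at read A[7]=read B[8], C at read A[11]=read B[9], G at read A[12]=read B[10], T at read A[13]=read B[12] gives a common subsequence of length 9, and the DP table's final entry dp[13][13] is also 9, so no common subsequence is longer.

9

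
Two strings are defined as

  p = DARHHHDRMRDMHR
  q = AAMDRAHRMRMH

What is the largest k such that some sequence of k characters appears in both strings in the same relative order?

Taking D [1,4]; then A [2,6]; then H [6,7]; then R [8,8]; then M [9,9]; then R [10,10]; then M [12,11]; then H [13,12] gives a common subsequence of length 8. dp[14][12] = 8 confirms this is the maximum.

8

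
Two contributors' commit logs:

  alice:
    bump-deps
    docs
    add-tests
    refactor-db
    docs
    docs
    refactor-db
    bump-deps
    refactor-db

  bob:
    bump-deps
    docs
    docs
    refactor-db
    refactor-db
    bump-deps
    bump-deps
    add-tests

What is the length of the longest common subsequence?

One common subsequence of length 5: bump-deps at alice[1]=bob[1] → docs at alice[2]=bob[3] → refactor-db at alice[4]=bob[4] → refactor-db at alice[7]=bob[5] → bump-deps at alice[8]=bob[7]. Since dp[9][8] = 5, nothing longer is possible.

5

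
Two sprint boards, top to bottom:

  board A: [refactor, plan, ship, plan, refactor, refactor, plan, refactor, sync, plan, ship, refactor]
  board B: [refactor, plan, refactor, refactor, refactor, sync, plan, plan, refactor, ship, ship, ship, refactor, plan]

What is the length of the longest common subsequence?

9

Pick refactor [1,1] → plan [4,2] → refactor [5,3] → refactor [6,4] → refactor [8,5] → sync [9,6] → plan [10,8] → ship [11,12] → refactor [12,13]; all 9 tasks appear in both, in order. Since dp[12][14] = 9, nothing longer is possible.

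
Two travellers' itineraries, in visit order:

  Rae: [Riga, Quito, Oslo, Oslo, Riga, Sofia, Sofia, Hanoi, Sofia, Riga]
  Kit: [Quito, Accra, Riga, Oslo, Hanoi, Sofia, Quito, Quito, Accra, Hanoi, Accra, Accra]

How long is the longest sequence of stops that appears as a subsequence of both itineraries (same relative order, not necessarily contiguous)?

4

One common subsequence of length 4: Riga at Rae[1]=Kit[3], then Oslo at Rae[3]=Kit[4], then Sofia at Rae[6]=Kit[6], then Hanoi at Rae[8]=Kit[10]. Since dp[10][12] = 4, nothing longer is possible.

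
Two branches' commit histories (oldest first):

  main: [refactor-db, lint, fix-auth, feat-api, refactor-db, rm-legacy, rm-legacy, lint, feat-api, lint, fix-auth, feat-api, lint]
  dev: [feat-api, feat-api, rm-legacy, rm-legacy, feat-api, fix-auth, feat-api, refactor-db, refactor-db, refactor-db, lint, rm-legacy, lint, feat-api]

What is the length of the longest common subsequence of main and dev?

7

Pick feat-api at main[4]=dev[2], rm-legacy at main[6]=dev[3], rm-legacy at main[7]=dev[4], feat-api at main[9]=dev[5], fix-auth at main[11]=dev[6], feat-api at main[12]=dev[7], lint at main[13]=dev[13]; all 7 commits appear in both, in order, and the DP table's final entry dp[13][14] is also 7, so no common subsequence is longer.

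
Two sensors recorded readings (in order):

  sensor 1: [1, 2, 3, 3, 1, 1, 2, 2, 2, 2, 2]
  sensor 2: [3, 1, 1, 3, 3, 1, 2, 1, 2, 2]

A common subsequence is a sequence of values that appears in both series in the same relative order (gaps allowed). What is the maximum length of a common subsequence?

Let dp[i][j] be the LCS length of the first i values of sensor 1 and the first j values of sensor 2. dp[i][j] = dp[i-1][j-1]+1 when the i-th and j-th values match, else max(dp[i-1][j], dp[i][j-1]).
    ·  3  1  1  3  3  1  2  1  2  2
 ·  0  0  0  0  0  0  0  0  0  0  0
 1  0  0  1  1  1  1  1  1  1  1  1
 2  0  0  1  1  1  1  1  2  2  2  2
 3  0  1  1  1  2  2  2  2  2  2  2
 3  0  1  1  1  2  3  3  3  3  3  3
 1  0  1  2  2  2  3  4  4  4  4  4
 1  0  1  2  3  3  3  4  4  5  5  5
 2  0  1  2  3  3  3  4  5  5  6  6
 2  0  1  2  3  3  3  4  5  5  6  7
 2  0  1  2  3  3  3  4  5  5  6  7
 2  0  1  2  3  3  3  4  5  5  6  7
 2  0  1  2  3  3  3  4  5  5  6  7
dp[11][10] = 7. One LCS (by backtracking along matches): 1, 3, 3, 1, 1, 2, 2.

7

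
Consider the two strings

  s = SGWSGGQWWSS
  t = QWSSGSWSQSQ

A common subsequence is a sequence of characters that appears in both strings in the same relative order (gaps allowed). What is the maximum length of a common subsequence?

Let dp[i][j] be the LCS length of the first i characters of s and the first j characters of t. dp[i][j] = dp[i-1][j-1]+1 when the i-th and j-th characters match, else max(dp[i-1][j], dp[i][j-1]).
    ·  Q  W  S  S  G  S  W  S  Q  S  Q
 ·  0  0  0  0  0  0  0  0  0  0  0  0
 S  0  0  0  1  1  1  1  1  1  1  1  1
 G  0  0  0  1  1  2  2  2  2  2  2  2
 W  0  0  1  1  1  2  2  3  3  3  3  3
 S  0  0  1  2  2  2  3  3  4  4  4  4
 G  0  0  1  2  2  3  3  3  4  4  4  4
 G  0  0  1  2  2  3  3  3  4  4  4  4
 Q  0  1  1  2  2  3  3  3  4  5  5  5
 W  0  1  2  2  2  3  3  4  4  5  5  5
 W  0  1  2  2  2  3  3  4  4  5  5  5
 S  0  1  2  3  3  3  4  4  5  5  6  6
 S  0  1  2  3  4  4  4  4  5  5  6  6
dp[11][11] = 6. One LCS (by backtracking along matches): SGWSQS.

6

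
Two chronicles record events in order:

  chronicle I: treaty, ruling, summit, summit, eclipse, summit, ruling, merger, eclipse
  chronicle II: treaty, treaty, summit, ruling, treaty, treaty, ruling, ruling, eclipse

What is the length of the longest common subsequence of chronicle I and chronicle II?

4

One common subsequence of length 4: treaty (chronicle I #1, chronicle II #6), ruling (chronicle I #2, chronicle II #7), ruling (chronicle I #7, chronicle II #8), eclipse (chronicle I #9, chronicle II #9). dp[9][9] = 4 confirms this is the maximum.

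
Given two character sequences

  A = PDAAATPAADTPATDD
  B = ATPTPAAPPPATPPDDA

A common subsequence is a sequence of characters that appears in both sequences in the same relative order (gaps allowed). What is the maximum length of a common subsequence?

10

One common subsequence of length 10: P at A[1]=B[3]; then T at A[6]=B[4]; then P at A[7]=B[5]; then A at A[8]=B[6]; then A at A[9]=B[7]; then P at A[12]=B[10]; then A at A[13]=B[11]; then T at A[14]=B[12]; then D at A[15]=B[15]; then D at A[16]=B[16]. The LCS DP gives dp[16][17] = 10, so this is optimal.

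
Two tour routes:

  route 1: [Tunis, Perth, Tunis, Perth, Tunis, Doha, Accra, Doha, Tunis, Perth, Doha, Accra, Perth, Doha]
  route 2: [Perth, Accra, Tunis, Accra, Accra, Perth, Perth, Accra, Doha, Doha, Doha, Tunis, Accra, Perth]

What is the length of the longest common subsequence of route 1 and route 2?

8

Match Tunis [1,3], Perth [2,6], Perth [4,7], Doha [6,10], Doha [8,11], Tunis [9,12], Accra [12,13], Perth [13,14] — 8 stops in the same relative order in both. Since dp[14][14] = 8, nothing longer is possible.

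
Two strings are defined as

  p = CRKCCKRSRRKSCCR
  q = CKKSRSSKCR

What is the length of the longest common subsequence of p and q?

Pick C [1,1], K [3,2], K [6,3], R [7,5], S [8,7], K [11,8], C [14,9], R [15,10]; all 8 characters appear in both, in order. The LCS DP gives dp[15][10] = 8, so this is optimal.

8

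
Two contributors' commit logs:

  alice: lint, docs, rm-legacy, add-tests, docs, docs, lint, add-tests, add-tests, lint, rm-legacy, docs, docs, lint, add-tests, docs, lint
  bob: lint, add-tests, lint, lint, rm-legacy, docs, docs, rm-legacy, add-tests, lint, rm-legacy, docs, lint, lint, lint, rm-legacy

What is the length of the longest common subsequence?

Match lint (alice #1, bob #4), then rm-legacy (alice #3, bob #5), then docs (alice #5, bob #6), then docs (alice #6, bob #7), then add-tests (alice #9, bob #9), then lint (alice #10, bob #10), then rm-legacy (alice #11, bob #11), then docs (alice #12, bob #12), then lint (alice #14, bob #14), then lint (alice #17, bob #15) — 10 commits in the same relative order in both. Since dp[17][16] = 10, nothing longer is possible.

10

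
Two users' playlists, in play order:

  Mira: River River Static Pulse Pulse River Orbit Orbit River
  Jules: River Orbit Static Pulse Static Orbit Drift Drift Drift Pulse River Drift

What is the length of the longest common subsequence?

5

Match River at Mira[1]=Jules[1] → Static at Mira[3]=Jules[3] → Pulse at Mira[4]=Jules[4] → Pulse at Mira[5]=Jules[10] → River at Mira[6]=Jules[11] — 5 songs in the same relative order in both. Since dp[9][12] = 5, nothing longer is possible.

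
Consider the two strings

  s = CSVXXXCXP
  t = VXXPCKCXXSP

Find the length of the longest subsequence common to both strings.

6

One common subsequence of length 6: V at s[3]=t[1] → X at s[4]=t[2] → X at s[5]=t[3] → X at s[6]=t[8] → X at s[8]=t[9] → P at s[9]=t[11]. The LCS DP gives dp[9][11] = 6, so this is optimal.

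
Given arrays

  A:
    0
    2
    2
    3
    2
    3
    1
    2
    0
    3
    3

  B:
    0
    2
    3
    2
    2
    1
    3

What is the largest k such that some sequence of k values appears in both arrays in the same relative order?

Match 0 (A #1, B #1), 2 (A #2, B #2), 2 (A #3, B #4), 2 (A #5, B #5), 1 (A #7, B #6), 3 (A #11, B #7) — 6 values in the same relative order in both. dp[11][7] = 6 confirms this is the maximum.

6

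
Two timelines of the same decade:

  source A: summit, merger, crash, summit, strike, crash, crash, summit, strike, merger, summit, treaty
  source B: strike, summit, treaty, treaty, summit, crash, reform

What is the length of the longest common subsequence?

3

Pick summit at source A[1]=source B[2], then summit at source A[4]=source B[5], then crash at source A[6]=source B[6]; all 3 events appear in both, in order. dp[12][7] = 3 confirms this is the maximum.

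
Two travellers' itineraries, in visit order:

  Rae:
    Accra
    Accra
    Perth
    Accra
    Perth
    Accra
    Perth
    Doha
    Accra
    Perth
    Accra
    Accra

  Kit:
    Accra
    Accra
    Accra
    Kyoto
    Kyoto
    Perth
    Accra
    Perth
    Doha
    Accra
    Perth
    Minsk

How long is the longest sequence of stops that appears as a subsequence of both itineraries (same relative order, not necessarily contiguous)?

9

One common subsequence of length 9: Accra at Rae[1]=Kit[1]; then Accra at Rae[2]=Kit[2]; then Accra at Rae[4]=Kit[3]; then Perth at Rae[5]=Kit[6]; then Accra at Rae[6]=Kit[7]; then Perth at Rae[7]=Kit[8]; then Doha at Rae[8]=Kit[9]; then Accra at Rae[9]=Kit[10]; then Perth at Rae[10]=Kit[11]. dp[12][12] = 9 confirms this is the maximum.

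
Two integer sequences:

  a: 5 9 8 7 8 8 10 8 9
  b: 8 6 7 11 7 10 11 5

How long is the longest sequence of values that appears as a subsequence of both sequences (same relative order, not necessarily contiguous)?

Taking 8 at a[3]=b[1], 7 at a[4]=b[5], 10 at a[7]=b[6] gives a common subsequence of length 3. dp[9][8] = 3 confirms this is the maximum.

3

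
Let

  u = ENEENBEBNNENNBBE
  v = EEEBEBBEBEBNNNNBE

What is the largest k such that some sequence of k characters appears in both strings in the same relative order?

12

Pick E at u[1]=v[3], E at u[3]=v[5], E at u[4]=v[8], B at u[6]=v[9], E at u[7]=v[10], B at u[8]=v[11], N at u[9]=v[12], N at u[10]=v[13], N at u[12]=v[14], N at u[13]=v[15], B at u[15]=v[16], E at u[16]=v[17]; all 12 characters appear in both, in order. The LCS DP gives dp[16][17] = 12, so this is optimal.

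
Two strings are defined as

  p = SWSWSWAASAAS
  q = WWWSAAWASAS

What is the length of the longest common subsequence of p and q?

Let dp[i][j] be the LCS length of the first i characters of p and the first j characters of q. dp[i][j] = dp[i-1][j-1]+1 when the i-th and j-th characters match, else max(dp[i-1][j], dp[i][j-1]).
    ·  W  W  W  S  A  A  W  A  S  A  S
 ·  0  0  0  0  0  0  0  0  0  0  0  0
 S  0  0  0  0  1  1  1  1  1  1  1  1
 W  0  1  1  1  1  1  1  2  2  2  2  2
 S  0  1  1  1  2  2  2  2  2  3  3  3
 W  0  1  2  2  2  2  2  3  3  3  3  3
 S  0  1  2  2  3  3  3  3  3  4  4  4
 W  0  1  2  3  3  3  3  4  4  4  4  4
 A  0  1  2  3  3  4  4  4  5  5  5  5
 A  0  1  2  3  3  4  5  5  5  5  6  6
 S  0  1  2  3  4  4  5  5  5  6  6  7
 A  0  1  2  3  4  5  5  5  6  6  7  7
 A  0  1  2  3  4  5  6  6  6  6  7  7
 S  0  1  2  3  4  5  6  6  6  7  7  8
dp[12][11] = 8. One LCS (by backtracking along matches): WWSWASAS.

8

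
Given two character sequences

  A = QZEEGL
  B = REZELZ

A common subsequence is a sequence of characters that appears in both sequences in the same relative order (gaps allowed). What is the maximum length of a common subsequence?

3

Pick Z (A #2, B #3) → E (A #4, B #4) → L (A #6, B #5); all 3 characters appear in both, in order. Since dp[6][6] = 3, nothing longer is possible.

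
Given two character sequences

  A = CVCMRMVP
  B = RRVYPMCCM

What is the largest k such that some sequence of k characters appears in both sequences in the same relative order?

3

Pick C [1,7] → C [3,8] → M [6,9]; all 3 characters appear in both, in order. dp[8][9] = 3 confirms this is the maximum.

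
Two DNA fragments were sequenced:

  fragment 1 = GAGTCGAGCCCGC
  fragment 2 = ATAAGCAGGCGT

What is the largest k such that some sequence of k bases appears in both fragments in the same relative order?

Taking A at fragment 1[2]=fragment 2[4], G at fragment 1[3]=fragment 2[5], C at fragment 1[5]=fragment 2[6], G at fragment 1[6]=fragment 2[8], G at fragment 1[8]=fragment 2[9], C at fragment 1[11]=fragment 2[10], G at fragment 1[12]=fragment 2[11] gives a common subsequence of length 7. The LCS DP gives dp[13][12] = 7, so this is optimal.

7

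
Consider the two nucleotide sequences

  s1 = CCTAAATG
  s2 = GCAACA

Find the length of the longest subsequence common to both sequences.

Let dp[i][j] be the LCS length of the first i bases of s1 and the first j bases of s2. dp[i][j] = dp[i-1][j-1]+1 when the i-th and j-th bases match, else max(dp[i-1][j], dp[i][j-1]).
    ·  G  C  A  A  C  A
 ·  0  0  0  0  0  0  0
 C  0  0  1  1  1  1  1
 C  0  0  1  1  1  2  2
 T  0  0  1  1  1  2  2
 A  0  0  1  2  2  2  3
 A  0  0  1  2  3  3  3
 A  0  0  1  2  3  3  4
 T  0  0  1  2  3  3  4
 G  0  1  1  2  3  3  4
dp[8][6] = 4. One LCS (by backtracking along matches): CAAA.

4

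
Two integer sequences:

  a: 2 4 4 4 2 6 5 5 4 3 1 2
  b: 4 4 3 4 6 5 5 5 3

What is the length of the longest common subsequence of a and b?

Pick 4 [2,1], then 4 [3,2], then 4 [4,4], then 6 [6,5], then 5 [7,7], then 5 [8,8], then 3 [10,9]; all 7 values appear in both, in order. dp[12][9] = 7 confirms this is the maximum.

7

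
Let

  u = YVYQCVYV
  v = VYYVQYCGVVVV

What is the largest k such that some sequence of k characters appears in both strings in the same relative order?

6

Pick Y (u #1, v #3), then V (u #2, v #4), then Y (u #3, v #6), then C (u #5, v #7), then V (u #6, v #11), then V (u #8, v #12); all 6 characters appear in both, in order, and the DP table's final entry dp[8][12] is also 6, so no common subsequence is longer.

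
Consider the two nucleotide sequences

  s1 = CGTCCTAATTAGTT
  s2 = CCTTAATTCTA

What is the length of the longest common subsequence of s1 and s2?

8

Match C (s1 #1, s2 #2), T (s1 #3, s2 #3), T (s1 #6, s2 #4), A (s1 #7, s2 #5), A (s1 #8, s2 #6), T (s1 #9, s2 #8), T (s1 #10, s2 #10), A (s1 #11, s2 #11) — 8 bases in the same relative order in both. The LCS DP gives dp[14][11] = 8, so this is optimal.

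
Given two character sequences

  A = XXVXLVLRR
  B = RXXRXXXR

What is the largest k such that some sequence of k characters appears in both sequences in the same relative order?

4

Let dp[i][j] be the LCS length of the first i characters of A and the first j characters of B. dp[i][j] = dp[i-1][j-1]+1 when the i-th and j-th characters match, else max(dp[i-1][j], dp[i][j-1]).
    ·  R  X  X  R  X  X  X  R
 ·  0  0  0  0  0  0  0  0  0
 X  0  0  1  1  1  1  1  1  1
 X  0  0  1  2  2  2  2  2  2
 V  0  0  1  2  2  2  2  2  2
 X  0  0  1  2  2  3  3  3  3
 L  0  0  1  2  2  3  3  3  3
 V  0  0  1  2  2  3  3  3  3
 L  0  0  1  2  2  3  3  3  3
 R  0  1  1  2  3  3  3  3  4
 R  0  1  1  2  3  3  3  3  4
dp[9][8] = 4. One LCS (by backtracking along matches): XXXR.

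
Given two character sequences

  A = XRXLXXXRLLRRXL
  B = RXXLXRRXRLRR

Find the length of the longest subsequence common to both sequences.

9

Taking X at A[1]=B[2], then X at A[3]=B[3], then L at A[4]=B[4], then X at A[5]=B[5], then X at A[7]=B[8], then R at A[8]=B[9], then L at A[10]=B[10], then R at A[11]=B[11], then R at A[12]=B[12] gives a common subsequence of length 9, and the DP table's final entry dp[14][12] is also 9, so no common subsequence is longer.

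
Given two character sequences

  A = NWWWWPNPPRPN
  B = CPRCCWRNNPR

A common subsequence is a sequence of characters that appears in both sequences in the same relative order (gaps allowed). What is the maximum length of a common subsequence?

Let dp[i][j] be the LCS length of the first i characters of A and the first j characters of B. dp[i][j] = dp[i-1][j-1]+1 when the i-th and j-th characters match, else max(dp[i-1][j], dp[i][j-1]).
    ·  C  P  R  C  C  W  R  N  N  P  R
 ·  0  0  0  0  0  0  0  0  0  0  0  0
 N  0  0  0  0  0  0  0  0  1  1  1  1
 W  0  0  0  0  0  0  1  1  1  1  1  1
 W  0  0  0  0  0  0  1  1  1  1  1  1
 W  0  0  0  0  0  0  1  1  1  1  1  1
 W  0  0  0  0  0  0  1  1  1  1  1  1
 P  0  0  1  1  1  1  1  1  1  1  2  2
 N  0  0  1  1  1  1  1  1  2  2  2  2
 P  0  0  1  1  1  1  1  1  2  2  3  3
 P  0  0  1  1  1  1  1  1  2  2  3  3
 R  0  0  1  2  2  2  2  2  2  2  3  4
 P  0  0  1  2  2  2  2  2  2  2  3  4
 N  0  0  1  2  2  2  2  2  3  3  3  4
dp[12][11] = 4. One LCS (by backtracking along matches): NNPR.

4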